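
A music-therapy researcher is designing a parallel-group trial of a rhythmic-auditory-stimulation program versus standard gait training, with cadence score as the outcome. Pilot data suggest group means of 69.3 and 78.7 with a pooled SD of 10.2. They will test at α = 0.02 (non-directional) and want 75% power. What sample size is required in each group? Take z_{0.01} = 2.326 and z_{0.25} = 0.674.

Cohen's d = |M₁ − M₂| / SD_pooled = |69.3 − 78.7| / 10.2 = 9.4 / 10.2 = 0.922.
For two independent groups with equal n: n = 2·((z_{α/2} + z_β) / d)².
z_{α/2} + z_β = 2.326 + 0.674 = 3.000.
n = 2 × (3.000 / 0.922)² = 2 × 3.254² = 2 × 10.59 = 21.2.
Round up to the next whole participant.

n = 22 per group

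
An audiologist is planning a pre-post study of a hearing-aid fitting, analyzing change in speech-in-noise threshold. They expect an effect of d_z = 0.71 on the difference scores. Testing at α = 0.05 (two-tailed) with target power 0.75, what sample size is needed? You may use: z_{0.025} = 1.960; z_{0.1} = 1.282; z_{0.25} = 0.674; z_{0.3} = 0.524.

n = 14 pairs

For a paired (one-sample on differences) test: n = ((z_{α/2} + z_β) / d)².
z_{α/2} + z_β = 1.960 + 0.674 = 2.634.
n = (2.634 / 0.71)² = 3.710² = 13.76.
Round up.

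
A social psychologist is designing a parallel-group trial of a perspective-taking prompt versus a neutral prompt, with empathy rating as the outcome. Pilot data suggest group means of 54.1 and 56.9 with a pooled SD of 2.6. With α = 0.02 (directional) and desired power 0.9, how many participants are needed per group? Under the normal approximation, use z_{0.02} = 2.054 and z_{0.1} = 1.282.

Cohen's d = |M₁ − M₂| / SD_pooled = |54.1 − 56.9| / 2.6 = 2.8 / 2.6 = 1.077.
For two independent groups with equal n: n = 2·((z_{α} + z_β) / d)².
z_{α} + z_β = 2.054 + 1.282 = 3.336.
n = 2 × (3.336 / 1.077)² = 2 × 3.097² = 2 × 9.59 = 19.2.
Round up to the next whole participant.

n = 20 per group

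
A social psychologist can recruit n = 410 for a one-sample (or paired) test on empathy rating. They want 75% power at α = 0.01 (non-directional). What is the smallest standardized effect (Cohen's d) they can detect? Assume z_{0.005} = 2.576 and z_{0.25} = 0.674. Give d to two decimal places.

d_min ≈ 0.16

For a single sample (or paired design) of n = 410: d_min = (z_{α/2} + z_β)/√n.
z-sum = 2.576 + 0.674 = 3.250.
d_min = 3.250 / √410 = 3.250 / 20.248 = 0.161.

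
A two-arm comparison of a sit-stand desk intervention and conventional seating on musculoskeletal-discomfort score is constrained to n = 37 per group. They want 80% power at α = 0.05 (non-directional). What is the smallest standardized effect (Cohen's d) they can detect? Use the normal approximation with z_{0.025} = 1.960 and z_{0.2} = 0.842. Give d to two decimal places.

d_min ≈ 0.65

For two independent groups of n = 37 each: d_min = (z_{α/2} + z_β)·√(2/n).
z-sum = 1.960 + 0.842 = 2.802.
d_min = 2.802 × √(2/37) = 2.802 × 0.2325 = 0.651.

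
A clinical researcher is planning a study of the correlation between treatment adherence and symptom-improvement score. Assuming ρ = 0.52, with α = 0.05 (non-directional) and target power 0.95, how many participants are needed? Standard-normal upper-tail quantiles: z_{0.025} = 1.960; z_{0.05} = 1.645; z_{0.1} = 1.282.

Fisher's z: C = ½·ln((1+r)/(1−r)) = ½·ln(3.1667) = 0.5763.
n = ((z_{α/2} + z_β)/C)² + 3.
(1.960 + 1.645) / 0.5763 = 3.605 / 0.5763 = 6.255.
n = 6.255² + 3 = 39.13 + 3 = 42.1.
Round up.

n = 43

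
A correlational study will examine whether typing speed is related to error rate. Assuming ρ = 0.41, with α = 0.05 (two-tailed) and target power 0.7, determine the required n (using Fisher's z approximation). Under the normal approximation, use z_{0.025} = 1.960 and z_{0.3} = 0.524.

n = 36

Fisher's z: C = ½·ln((1+r)/(1−r)) = ½·ln(2.3898) = 0.4356.
n = ((z_{α/2} + z_β)/C)² + 3.
(1.960 + 0.524) / 0.4356 = 2.484 / 0.4356 = 5.702.
n = 5.702² + 3 = 32.52 + 3 = 35.5.
Round up.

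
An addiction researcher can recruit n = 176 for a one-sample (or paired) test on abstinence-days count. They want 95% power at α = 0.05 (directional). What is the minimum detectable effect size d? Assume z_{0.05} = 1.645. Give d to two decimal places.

d_min ≈ 0.25

For a single sample (or paired design) of n = 176: d_min = (z_{α} + z_β)/√n.
z-sum = 1.645 + 1.645 = 3.290.
d_min = 3.290 / √176 = 3.290 / 13.266 = 0.248.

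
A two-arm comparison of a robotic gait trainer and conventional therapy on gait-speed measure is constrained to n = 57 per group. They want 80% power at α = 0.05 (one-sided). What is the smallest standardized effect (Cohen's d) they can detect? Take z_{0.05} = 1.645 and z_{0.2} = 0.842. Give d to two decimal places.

For two independent groups of n = 57 each: d_min = (z_{α} + z_β)·√(2/n).
z-sum = 1.645 + 0.842 = 2.487.
d_min = 2.487 × √(2/57) = 2.487 × 0.1873 = 0.466.

d_min ≈ 0.47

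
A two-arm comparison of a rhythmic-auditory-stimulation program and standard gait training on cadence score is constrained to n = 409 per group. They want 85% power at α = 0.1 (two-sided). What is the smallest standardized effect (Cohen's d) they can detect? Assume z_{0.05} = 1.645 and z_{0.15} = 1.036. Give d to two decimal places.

For two independent groups of n = 409 each: d_min = (z_{α/2} + z_β)·√(2/n).
z-sum = 1.645 + 1.036 = 2.681.
d_min = 2.681 × √(2/409) = 2.681 × 0.0699 = 0.187.

d_min ≈ 0.19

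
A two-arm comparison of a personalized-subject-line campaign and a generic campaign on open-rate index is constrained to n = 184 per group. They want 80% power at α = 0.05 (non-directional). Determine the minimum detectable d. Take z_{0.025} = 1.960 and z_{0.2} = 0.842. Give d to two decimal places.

d_min ≈ 0.29

For two independent groups of n = 184 each: d_min = (z_{α/2} + z_β)·√(2/n).
z-sum = 1.960 + 0.842 = 2.802.
d_min = 2.802 × √(2/184) = 2.802 × 0.1043 = 0.292.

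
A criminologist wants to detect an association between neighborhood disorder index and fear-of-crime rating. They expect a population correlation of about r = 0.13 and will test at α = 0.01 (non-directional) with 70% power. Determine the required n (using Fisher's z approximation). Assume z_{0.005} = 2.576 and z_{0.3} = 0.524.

n = 566

Fisher's z: C = ½·ln((1+r)/(1−r)) = ½·ln(1.2989) = 0.1307.
n = ((z_{α/2} + z_β)/C)² + 3.
(2.576 + 0.524) / 0.1307 = 3.100 / 0.1307 = 23.718.
n = 23.718² + 3 = 562.56 + 3 = 565.6.
Round up.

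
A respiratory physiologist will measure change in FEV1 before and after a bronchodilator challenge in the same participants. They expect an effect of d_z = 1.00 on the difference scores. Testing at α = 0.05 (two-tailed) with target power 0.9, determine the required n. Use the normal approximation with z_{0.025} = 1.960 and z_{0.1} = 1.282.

n = 11 pairs

For a paired (one-sample on differences) test: n = ((z_{α/2} + z_β) / d)².
z_{α/2} + z_β = 1.960 + 1.282 = 3.242.
n = (3.242 / 1.00)² = 3.242² = 10.51.
Round up.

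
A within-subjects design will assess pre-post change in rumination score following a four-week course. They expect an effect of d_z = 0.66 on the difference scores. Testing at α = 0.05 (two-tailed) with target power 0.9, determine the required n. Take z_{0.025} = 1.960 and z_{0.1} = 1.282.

For a paired (one-sample on differences) test: n = ((z_{α/2} + z_β) / d)².
z_{α/2} + z_β = 1.960 + 1.282 = 3.242.
n = (3.242 / 0.66)² = 4.912² = 24.13.
Round up.

n = 25 pairs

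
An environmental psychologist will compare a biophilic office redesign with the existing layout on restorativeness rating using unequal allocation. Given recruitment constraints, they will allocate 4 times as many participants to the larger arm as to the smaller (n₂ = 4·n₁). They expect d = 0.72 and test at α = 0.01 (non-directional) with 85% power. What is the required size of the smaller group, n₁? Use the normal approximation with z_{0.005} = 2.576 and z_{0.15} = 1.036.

With allocation ratio k = n₂/n₁ = 4, Var(x̄₁−x̄₂) = σ²(1/n₁ + 1/(k·n₁)) = σ²·(k+1)/(k·n₁).
So n₁ = (1 + 1/k)·((z_{α/2} + z_β)/d)² = 1.250 × (3.612/0.72)².
n₁ = 1.250 × 25.17 = 31.5.
Round up: n₁ = 32, giving n₂ = 4 × 32 = 128.

n₁ = 32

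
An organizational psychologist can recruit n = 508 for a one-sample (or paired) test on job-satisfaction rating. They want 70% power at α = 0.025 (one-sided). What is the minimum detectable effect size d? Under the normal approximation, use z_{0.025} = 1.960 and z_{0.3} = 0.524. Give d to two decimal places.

d_min ≈ 0.11

For a single sample (or paired design) of n = 508: d_min = (z_{α} + z_β)/√n.
z-sum = 1.960 + 0.524 = 2.484.
d_min = 2.484 / √508 = 2.484 / 22.539 = 0.110.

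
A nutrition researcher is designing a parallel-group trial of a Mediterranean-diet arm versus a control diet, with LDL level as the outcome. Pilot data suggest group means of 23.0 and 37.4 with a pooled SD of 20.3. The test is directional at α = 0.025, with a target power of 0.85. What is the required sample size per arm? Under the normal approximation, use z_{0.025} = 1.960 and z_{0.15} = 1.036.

Cohen's d = |M₁ − M₂| / SD_pooled = |23.0 − 37.4| / 20.3 = 14.4 / 20.3 = 0.709.
For two independent groups with equal n: n = 2·((z_{α} + z_β) / d)².
z_{α} + z_β = 1.960 + 1.036 = 2.996.
n = 2 × (2.996 / 0.709)² = 2 × 4.226² = 2 × 17.86 = 35.7.
Round up to the next whole participant.

n = 36 per group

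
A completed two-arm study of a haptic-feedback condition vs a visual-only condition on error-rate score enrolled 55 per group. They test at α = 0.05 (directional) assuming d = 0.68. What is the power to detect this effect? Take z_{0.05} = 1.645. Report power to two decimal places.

For two equal groups, power = Φ(d·√(n/2) − z_{α}).
d·√(n/2) = 0.68 × √(55/2) = 0.68 × 5.244 = 3.566.
z_β = 3.566 − 1.645 = 1.921.
Power = Φ(1.921) = 0.973.

power ≈ 0.97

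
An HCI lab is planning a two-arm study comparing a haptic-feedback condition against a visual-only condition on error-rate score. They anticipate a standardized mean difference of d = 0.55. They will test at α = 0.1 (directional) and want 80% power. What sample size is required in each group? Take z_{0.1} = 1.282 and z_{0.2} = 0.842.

n = 30 per group

For two independent groups with equal n: n = 2·((z_{α} + z_β) / d)².
z_{α} + z_β = 1.282 + 0.842 = 2.124.
n = 2 × (2.124 / 0.55)² = 2 × 3.862² = 2 × 14.91 = 29.8.
Round up to the next whole participant.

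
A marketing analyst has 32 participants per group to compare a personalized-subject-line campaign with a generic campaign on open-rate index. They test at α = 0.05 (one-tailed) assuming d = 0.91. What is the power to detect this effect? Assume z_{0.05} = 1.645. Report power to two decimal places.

power ≈ 0.98

For two equal groups, power = Φ(d·√(n/2) − z_{α}).
d·√(n/2) = 0.91 × √(32/2) = 0.91 × 4.000 = 3.640.
z_β = 3.640 − 1.645 = 1.995.
Power = Φ(1.995) = 0.977.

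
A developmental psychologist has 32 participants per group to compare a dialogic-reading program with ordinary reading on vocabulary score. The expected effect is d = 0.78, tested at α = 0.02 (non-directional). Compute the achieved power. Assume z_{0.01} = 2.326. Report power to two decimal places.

For two equal groups, power = Φ(d·√(n/2) − z_{α/2}).
d·√(n/2) = 0.78 × √(32/2) = 0.78 × 4.000 = 3.120.
z_β = 3.120 − 2.326 = 0.794.
Power = Φ(0.794) = 0.786.

power ≈ 0.79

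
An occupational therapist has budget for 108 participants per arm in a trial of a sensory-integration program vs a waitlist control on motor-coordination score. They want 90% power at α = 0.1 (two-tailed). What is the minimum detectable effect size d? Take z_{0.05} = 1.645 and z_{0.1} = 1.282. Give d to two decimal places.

For two independent groups of n = 108 each: d_min = (z_{α/2} + z_β)·√(2/n).
z-sum = 1.645 + 1.282 = 2.927.
d_min = 2.927 × √(2/108) = 2.927 × 0.1361 = 0.398.

d_min ≈ 0.40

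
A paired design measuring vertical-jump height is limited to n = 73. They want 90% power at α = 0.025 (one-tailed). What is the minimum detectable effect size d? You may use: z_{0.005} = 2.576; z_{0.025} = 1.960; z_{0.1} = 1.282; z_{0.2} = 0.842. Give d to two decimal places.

d_min ≈ 0.38

For a single sample (or paired design) of n = 73: d_min = (z_{α} + z_β)/√n.
z-sum = 1.960 + 1.282 = 3.242.
d_min = 3.242 / √73 = 3.242 / 8.544 = 0.379.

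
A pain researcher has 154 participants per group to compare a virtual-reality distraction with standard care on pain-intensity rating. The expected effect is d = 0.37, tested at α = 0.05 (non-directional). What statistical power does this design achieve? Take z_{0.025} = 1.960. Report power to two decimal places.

For two equal groups, power = Φ(d·√(n/2) − z_{α/2}).
d·√(n/2) = 0.37 × √(154/2) = 0.37 × 8.775 = 3.247.
z_β = 3.247 − 1.960 = 1.287.
Power = Φ(1.287) = 0.901.

power ≈ 0.90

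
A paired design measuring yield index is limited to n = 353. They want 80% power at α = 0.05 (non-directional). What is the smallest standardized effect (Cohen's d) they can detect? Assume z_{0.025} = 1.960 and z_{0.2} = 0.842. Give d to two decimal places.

For a single sample (or paired design) of n = 353: d_min = (z_{α/2} + z_β)/√n.
z-sum = 1.960 + 0.842 = 2.802.
d_min = 2.802 / √353 = 2.802 / 18.788 = 0.149.

d_min ≈ 0.15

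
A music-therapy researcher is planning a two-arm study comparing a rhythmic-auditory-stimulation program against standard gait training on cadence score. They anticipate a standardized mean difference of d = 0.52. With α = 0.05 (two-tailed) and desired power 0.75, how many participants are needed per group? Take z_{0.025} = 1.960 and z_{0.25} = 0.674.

For two independent groups with equal n: n = 2·((z_{α/2} + z_β) / d)².
z_{α/2} + z_β = 1.960 + 0.674 = 2.634.
n = 2 × (2.634 / 0.52)² = 2 × 5.065² = 2 × 25.66 = 51.3.
Round up to the next whole participant.

n = 52 per group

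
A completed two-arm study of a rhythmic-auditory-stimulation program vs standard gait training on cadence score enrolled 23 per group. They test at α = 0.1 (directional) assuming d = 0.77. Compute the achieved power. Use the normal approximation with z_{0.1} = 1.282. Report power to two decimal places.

For two equal groups, power = Φ(d·√(n/2) − z_{α}).
d·√(n/2) = 0.77 × √(23/2) = 0.77 × 3.391 = 2.611.
z_β = 2.611 − 1.282 = 1.329.
Power = Φ(1.329) = 0.908.

power ≈ 0.91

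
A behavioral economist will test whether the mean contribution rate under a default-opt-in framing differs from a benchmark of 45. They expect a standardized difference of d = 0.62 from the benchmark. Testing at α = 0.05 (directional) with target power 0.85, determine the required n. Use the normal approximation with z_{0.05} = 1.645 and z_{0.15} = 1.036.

n = 19

For a one-sample test: n = ((z_{α} + z_β) / d)².
z_{α} + z_β = 1.645 + 1.036 = 2.681.
n = (2.681 / 0.62)² = 4.324² = 18.70.
Round up.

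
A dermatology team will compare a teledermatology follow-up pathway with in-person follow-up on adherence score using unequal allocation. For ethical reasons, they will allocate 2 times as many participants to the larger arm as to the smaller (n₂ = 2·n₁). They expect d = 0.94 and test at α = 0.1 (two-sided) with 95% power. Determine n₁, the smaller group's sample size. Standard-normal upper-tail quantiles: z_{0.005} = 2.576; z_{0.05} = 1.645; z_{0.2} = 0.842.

n₁ = 19

With allocation ratio k = n₂/n₁ = 2, Var(x̄₁−x̄₂) = σ²(1/n₁ + 1/(k·n₁)) = σ²·(k+1)/(k·n₁).
So n₁ = (1 + 1/k)·((z_{α/2} + z_β)/d)² = 1.500 × (3.290/0.94)².
n₁ = 1.500 × 12.25 = 18.4.
Round up: n₁ = 19, giving n₂ = 2 × 19 = 38.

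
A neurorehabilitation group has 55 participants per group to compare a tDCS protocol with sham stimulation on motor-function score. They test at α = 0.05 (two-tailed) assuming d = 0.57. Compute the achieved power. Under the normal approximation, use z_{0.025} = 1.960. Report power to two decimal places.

For two equal groups, power = Φ(d·√(n/2) − z_{α/2}).
d·√(n/2) = 0.57 × √(55/2) = 0.57 × 5.244 = 2.989.
z_β = 2.989 − 1.960 = 1.029.
Power = Φ(1.029) = 0.848.

power ≈ 0.85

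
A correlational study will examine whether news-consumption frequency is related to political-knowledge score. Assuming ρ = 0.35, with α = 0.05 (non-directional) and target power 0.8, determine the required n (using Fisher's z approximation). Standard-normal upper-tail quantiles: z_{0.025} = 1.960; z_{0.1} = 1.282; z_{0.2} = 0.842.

n = 62

Fisher's z: C = ½·ln((1+r)/(1−r)) = ½·ln(2.0769) = 0.3654.
n = ((z_{α/2} + z_β)/C)² + 3.
(1.960 + 0.842) / 0.3654 = 2.802 / 0.3654 = 7.668.
n = 7.668² + 3 = 58.80 + 3 = 61.8.
Round up.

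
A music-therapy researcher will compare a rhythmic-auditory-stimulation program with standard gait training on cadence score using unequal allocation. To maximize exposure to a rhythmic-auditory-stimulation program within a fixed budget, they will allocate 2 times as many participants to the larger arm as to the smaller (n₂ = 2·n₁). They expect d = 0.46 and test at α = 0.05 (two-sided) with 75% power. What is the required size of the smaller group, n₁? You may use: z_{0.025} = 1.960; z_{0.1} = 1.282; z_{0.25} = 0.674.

n₁ = 50

With allocation ratio k = n₂/n₁ = 2, Var(x̄₁−x̄₂) = σ²(1/n₁ + 1/(k·n₁)) = σ²·(k+1)/(k·n₁).
So n₁ = (1 + 1/k)·((z_{α/2} + z_β)/d)² = 1.500 × (2.634/0.46)².
n₁ = 1.500 × 32.79 = 49.2.
Round up: n₁ = 50, giving n₂ = 2 × 50 = 100.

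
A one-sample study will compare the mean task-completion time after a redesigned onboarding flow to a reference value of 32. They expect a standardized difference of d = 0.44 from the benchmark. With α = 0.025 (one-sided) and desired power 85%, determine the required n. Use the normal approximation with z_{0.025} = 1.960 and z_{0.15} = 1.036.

n = 47

For a one-sample test: n = ((z_{α} + z_β) / d)².
z_{α} + z_β = 1.960 + 1.036 = 2.996.
n = (2.996 / 0.44)² = 6.809² = 46.36.
Round up.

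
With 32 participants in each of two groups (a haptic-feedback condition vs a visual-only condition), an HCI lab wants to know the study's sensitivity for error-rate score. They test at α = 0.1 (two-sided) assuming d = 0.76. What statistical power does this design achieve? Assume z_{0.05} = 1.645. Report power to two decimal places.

power ≈ 0.92

For two equal groups, power = Φ(d·√(n/2) − z_{α/2}).
d·√(n/2) = 0.76 × √(32/2) = 0.76 × 4.000 = 3.040.
z_β = 3.040 − 1.645 = 1.395.
Power = Φ(1.395) = 0.918.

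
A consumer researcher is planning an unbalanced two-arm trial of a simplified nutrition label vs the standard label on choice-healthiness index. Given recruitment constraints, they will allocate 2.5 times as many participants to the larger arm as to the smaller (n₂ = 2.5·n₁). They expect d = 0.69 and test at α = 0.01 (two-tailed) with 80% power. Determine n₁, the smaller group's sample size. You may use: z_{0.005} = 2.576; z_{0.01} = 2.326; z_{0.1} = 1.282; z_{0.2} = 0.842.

n₁ = 35

With allocation ratio k = n₂/n₁ = 2.5, Var(x̄₁−x̄₂) = σ²(1/n₁ + 1/(k·n₁)) = σ²·(k+1)/(k·n₁).
So n₁ = (1 + 1/k)·((z_{α/2} + z_β)/d)² = 1.400 × (3.418/0.69)².
n₁ = 1.400 × 24.54 = 34.4.
Round up: n₁ = 35, giving n₂ = ⌈2.5 × 35⌉ = ⌈87.5⌉ = 88.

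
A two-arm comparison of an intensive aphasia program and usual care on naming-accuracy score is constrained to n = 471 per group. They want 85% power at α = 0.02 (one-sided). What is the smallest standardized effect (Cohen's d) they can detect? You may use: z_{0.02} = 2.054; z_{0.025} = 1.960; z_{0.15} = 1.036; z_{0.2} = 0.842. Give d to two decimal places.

For two independent groups of n = 471 each: d_min = (z_{α} + z_β)·√(2/n).
z-sum = 2.054 + 1.036 = 3.090.
d_min = 3.090 × √(2/471) = 3.090 × 0.0652 = 0.201.

d_min ≈ 0.20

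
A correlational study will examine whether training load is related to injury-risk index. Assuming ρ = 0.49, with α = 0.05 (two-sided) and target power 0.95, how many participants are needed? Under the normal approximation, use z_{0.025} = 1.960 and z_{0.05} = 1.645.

n = 49

Fisher's z: C = ½·ln((1+r)/(1−r)) = ½·ln(2.9216) = 0.5361.
n = ((z_{α/2} + z_β)/C)² + 3.
(1.960 + 1.645) / 0.5361 = 3.605 / 0.5361 = 6.724.
n = 6.724² + 3 = 45.22 + 3 = 48.2.
Round up.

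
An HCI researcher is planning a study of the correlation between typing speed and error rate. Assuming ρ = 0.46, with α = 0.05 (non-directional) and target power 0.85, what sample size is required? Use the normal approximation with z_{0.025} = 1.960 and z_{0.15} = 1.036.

n = 40

Fisher's z: C = ½·ln((1+r)/(1−r)) = ½·ln(2.7037) = 0.4973.
n = ((z_{α/2} + z_β)/C)² + 3.
(1.960 + 1.036) / 0.4973 = 2.996 / 0.4973 = 6.025.
n = 6.025² + 3 = 36.29 + 3 = 39.3.
Round up.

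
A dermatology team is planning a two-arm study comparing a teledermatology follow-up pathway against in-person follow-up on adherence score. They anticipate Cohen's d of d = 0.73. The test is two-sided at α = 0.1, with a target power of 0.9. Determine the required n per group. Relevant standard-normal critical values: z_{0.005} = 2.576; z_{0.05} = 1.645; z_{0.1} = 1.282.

n = 33 per group

For two independent groups with equal n: n = 2·((z_{α/2} + z_β) / d)².
z_{α/2} + z_β = 1.645 + 1.282 = 2.927.
n = 2 × (2.927 / 0.73)² = 2 × 4.010² = 2 × 16.08 = 32.2.
Round up to the next whole participant.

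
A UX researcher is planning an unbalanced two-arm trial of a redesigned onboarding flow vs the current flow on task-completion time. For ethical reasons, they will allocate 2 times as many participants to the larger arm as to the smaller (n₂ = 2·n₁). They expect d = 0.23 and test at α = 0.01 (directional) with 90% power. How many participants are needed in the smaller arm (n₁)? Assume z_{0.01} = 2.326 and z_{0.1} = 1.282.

n₁ = 370

With allocation ratio k = n₂/n₁ = 2, Var(x̄₁−x̄₂) = σ²(1/n₁ + 1/(k·n₁)) = σ²·(k+1)/(k·n₁).
So n₁ = (1 + 1/k)·((z_{α} + z_β)/d)² = 1.500 × (3.608/0.23)².
n₁ = 1.500 × 246.08 = 369.1.
Round up: n₁ = 370, giving n₂ = 2 × 370 = 740.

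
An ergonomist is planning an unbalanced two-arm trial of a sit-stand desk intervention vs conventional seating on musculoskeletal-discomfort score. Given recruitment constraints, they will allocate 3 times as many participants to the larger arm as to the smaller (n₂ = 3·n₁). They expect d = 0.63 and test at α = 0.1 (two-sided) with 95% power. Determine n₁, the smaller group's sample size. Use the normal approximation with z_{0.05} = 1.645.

n₁ = 37

With allocation ratio k = n₂/n₁ = 3, Var(x̄₁−x̄₂) = σ²(1/n₁ + 1/(k·n₁)) = σ²·(k+1)/(k·n₁).
So n₁ = (1 + 1/k)·((z_{α/2} + z_β)/d)² = 1.333 × (3.290/0.63)².
n₁ = 1.333 × 27.27 = 36.4.
Round up: n₁ = 37, giving n₂ = 3 × 37 = 111.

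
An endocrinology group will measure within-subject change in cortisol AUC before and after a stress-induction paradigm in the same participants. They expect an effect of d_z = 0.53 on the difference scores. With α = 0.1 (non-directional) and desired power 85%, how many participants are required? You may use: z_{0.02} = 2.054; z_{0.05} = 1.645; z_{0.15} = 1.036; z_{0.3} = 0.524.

For a paired (one-sample on differences) test: n = ((z_{α/2} + z_β) / d)².
z_{α/2} + z_β = 1.645 + 1.036 = 2.681.
n = (2.681 / 0.53)² = 5.058² = 25.59.
Round up.

n = 26 pairs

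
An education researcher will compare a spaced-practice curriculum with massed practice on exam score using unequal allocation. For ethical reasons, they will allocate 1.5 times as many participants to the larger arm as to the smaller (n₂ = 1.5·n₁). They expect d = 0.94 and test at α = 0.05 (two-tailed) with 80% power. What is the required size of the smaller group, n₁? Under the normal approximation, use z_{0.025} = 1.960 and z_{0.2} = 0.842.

n₁ = 15

With allocation ratio k = n₂/n₁ = 1.5, Var(x̄₁−x̄₂) = σ²(1/n₁ + 1/(k·n₁)) = σ²·(k+1)/(k·n₁).
So n₁ = (1 + 1/k)·((z_{α/2} + z_β)/d)² = 1.667 × (2.802/0.94)².
n₁ = 1.667 × 8.89 = 14.8.
Round up: n₁ = 15, giving n₂ = ⌈1.5 × 15⌉ = ⌈22.5⌉ = 23.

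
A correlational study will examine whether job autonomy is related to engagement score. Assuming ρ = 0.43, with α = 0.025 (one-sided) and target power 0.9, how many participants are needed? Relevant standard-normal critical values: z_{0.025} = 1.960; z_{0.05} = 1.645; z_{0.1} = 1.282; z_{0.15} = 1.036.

n = 53

Fisher's z: C = ½·ln((1+r)/(1−r)) = ½·ln(2.5088) = 0.4599.
n = ((z_{α} + z_β)/C)² + 3.
(1.960 + 1.282) / 0.4599 = 3.242 / 0.4599 = 7.049.
n = 7.049² + 3 = 49.69 + 3 = 52.7.
Round up.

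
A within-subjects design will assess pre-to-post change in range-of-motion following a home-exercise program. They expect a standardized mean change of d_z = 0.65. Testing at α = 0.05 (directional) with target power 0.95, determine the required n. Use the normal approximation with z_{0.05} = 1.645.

For a paired (one-sample on differences) test: n = ((z_{α} + z_β) / d)².
z_{α} + z_β = 1.645 + 1.645 = 3.290.
n = (3.290 / 0.65)² = 5.062² = 25.62.
Round up.

n = 26 pairs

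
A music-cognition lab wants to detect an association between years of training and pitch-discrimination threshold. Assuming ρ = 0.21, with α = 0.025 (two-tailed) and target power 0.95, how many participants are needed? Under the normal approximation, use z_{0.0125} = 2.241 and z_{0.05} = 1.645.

Fisher's z: C = ½·ln((1+r)/(1−r)) = ½·ln(1.5316) = 0.2132.
n = ((z_{α/2} + z_β)/C)² + 3.
(2.241 + 1.645) / 0.2132 = 3.886 / 0.2132 = 18.227.
n = 18.227² + 3 = 332.22 + 3 = 335.2.
Round up.

n = 336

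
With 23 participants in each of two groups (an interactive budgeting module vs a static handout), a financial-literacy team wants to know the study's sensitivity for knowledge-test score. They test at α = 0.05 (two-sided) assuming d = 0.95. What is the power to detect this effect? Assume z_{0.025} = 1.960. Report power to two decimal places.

power ≈ 0.90

For two equal groups, power = Φ(d·√(n/2) − z_{α/2}).
d·√(n/2) = 0.95 × √(23/2) = 0.95 × 3.391 = 3.222.
z_β = 3.222 − 1.960 = 1.262.
Power = Φ(1.262) = 0.896.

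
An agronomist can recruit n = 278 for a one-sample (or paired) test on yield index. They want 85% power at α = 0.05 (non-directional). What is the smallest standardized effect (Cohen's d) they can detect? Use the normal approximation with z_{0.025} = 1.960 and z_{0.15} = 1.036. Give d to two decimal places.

For a single sample (or paired design) of n = 278: d_min = (z_{α/2} + z_β)/√n.
z-sum = 1.960 + 1.036 = 2.996.
d_min = 2.996 / √278 = 2.996 / 16.673 = 0.180.

d_min ≈ 0.18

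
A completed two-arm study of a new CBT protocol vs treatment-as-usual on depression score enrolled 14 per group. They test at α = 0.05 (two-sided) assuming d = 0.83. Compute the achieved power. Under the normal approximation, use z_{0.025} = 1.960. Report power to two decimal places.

power ≈ 0.59

For two equal groups, power = Φ(d·√(n/2) − z_{α/2}).
d·√(n/2) = 0.83 × √(14/2) = 0.83 × 2.646 = 2.196.
z_β = 2.196 − 1.960 = 0.236.
Power = Φ(0.236) = 0.593.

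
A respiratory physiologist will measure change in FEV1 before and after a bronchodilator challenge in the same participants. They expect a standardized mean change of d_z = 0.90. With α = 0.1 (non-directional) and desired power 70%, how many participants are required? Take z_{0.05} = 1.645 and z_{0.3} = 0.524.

For a paired (one-sample on differences) test: n = ((z_{α/2} + z_β) / d)².
z_{α/2} + z_β = 1.645 + 0.524 = 2.169.
n = (2.169 / 0.90)² = 2.410² = 5.81.
Round up.

n = 6 pairs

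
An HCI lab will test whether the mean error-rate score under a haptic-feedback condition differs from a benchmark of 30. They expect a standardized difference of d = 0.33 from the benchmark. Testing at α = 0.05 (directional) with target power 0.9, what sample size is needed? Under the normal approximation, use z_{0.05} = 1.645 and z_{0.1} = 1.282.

For a one-sample test: n = ((z_{α} + z_β) / d)².
z_{α} + z_β = 1.645 + 1.282 = 2.927.
n = (2.927 / 0.33)² = 8.870² = 78.67.
Round up.

n = 79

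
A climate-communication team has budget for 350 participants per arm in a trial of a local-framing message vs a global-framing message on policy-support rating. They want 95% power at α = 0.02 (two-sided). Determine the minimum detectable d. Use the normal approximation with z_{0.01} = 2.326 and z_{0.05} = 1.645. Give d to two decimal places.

For two independent groups of n = 350 each: d_min = (z_{α/2} + z_β)·√(2/n).
z-sum = 2.326 + 1.645 = 3.971.
d_min = 3.971 × √(2/350) = 3.971 × 0.0756 = 0.300.

d_min ≈ 0.30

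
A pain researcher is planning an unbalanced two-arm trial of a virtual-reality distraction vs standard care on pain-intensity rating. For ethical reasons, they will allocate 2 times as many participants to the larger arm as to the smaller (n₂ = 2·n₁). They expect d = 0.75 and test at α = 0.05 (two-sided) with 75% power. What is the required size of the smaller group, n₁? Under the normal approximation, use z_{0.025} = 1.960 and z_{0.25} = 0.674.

With allocation ratio k = n₂/n₁ = 2, Var(x̄₁−x̄₂) = σ²(1/n₁ + 1/(k·n₁)) = σ²·(k+1)/(k·n₁).
So n₁ = (1 + 1/k)·((z_{α/2} + z_β)/d)² = 1.500 × (2.634/0.75)².
n₁ = 1.500 × 12.33 = 18.5.
Round up: n₁ = 19, giving n₂ = 2 × 19 = 38.

n₁ = 19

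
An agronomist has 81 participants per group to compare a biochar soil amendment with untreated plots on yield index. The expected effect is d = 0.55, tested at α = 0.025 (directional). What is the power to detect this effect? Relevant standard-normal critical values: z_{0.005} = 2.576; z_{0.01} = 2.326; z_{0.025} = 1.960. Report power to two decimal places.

power ≈ 0.94

For two equal groups, power = Φ(d·√(n/2) − z_{α}).
d·√(n/2) = 0.55 × √(81/2) = 0.55 × 6.364 = 3.500.
z_β = 3.500 − 1.960 = 1.540.
Power = Φ(1.540) = 0.938.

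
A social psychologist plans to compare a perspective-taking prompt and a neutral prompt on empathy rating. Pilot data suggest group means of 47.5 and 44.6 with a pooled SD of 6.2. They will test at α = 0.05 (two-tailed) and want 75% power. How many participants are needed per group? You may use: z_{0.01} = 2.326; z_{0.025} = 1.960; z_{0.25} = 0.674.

n = 64 per group

Cohen's d = |M₁ − M₂| / SD_pooled = |47.5 − 44.6| / 6.2 = 2.9 / 6.2 = 0.468.
For two independent groups with equal n: n = 2·((z_{α/2} + z_β) / d)².
z_{α/2} + z_β = 1.960 + 0.674 = 2.634.
n = 2 × (2.634 / 0.468)² = 2 × 5.628² = 2 × 31.68 = 63.4.
Round up to the next whole participant.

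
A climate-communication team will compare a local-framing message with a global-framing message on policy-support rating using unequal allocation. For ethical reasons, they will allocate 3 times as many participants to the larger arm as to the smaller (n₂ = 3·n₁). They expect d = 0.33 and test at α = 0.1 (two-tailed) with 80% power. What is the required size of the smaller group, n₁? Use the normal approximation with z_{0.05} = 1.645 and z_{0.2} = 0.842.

With allocation ratio k = n₂/n₁ = 3, Var(x̄₁−x̄₂) = σ²(1/n₁ + 1/(k·n₁)) = σ²·(k+1)/(k·n₁).
So n₁ = (1 + 1/k)·((z_{α/2} + z_β)/d)² = 1.333 × (2.487/0.33)².
n₁ = 1.333 × 56.80 = 75.7.
Round up: n₁ = 76, giving n₂ = 3 × 76 = 228.

n₁ = 76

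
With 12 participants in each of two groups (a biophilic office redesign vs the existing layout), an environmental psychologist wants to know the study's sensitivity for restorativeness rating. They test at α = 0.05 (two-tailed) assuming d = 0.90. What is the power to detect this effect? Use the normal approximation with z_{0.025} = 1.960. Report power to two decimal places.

power ≈ 0.60

For two equal groups, power = Φ(d·√(n/2) − z_{α/2}).
d·√(n/2) = 0.90 × √(12/2) = 0.90 × 2.449 = 2.205.
z_β = 2.205 − 1.960 = 0.245.
Power = Φ(0.245) = 0.597.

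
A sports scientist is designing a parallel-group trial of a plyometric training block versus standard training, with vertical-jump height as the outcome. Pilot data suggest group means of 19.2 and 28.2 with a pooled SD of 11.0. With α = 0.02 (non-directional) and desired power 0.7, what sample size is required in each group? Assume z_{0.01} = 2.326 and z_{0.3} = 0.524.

n = 25 per group

Cohen's d = |M₁ − M₂| / SD_pooled = |19.2 − 28.2| / 11.0 = 9.0 / 11.0 = 0.818.
For two independent groups with equal n: n = 2·((z_{α/2} + z_β) / d)².
z_{α/2} + z_β = 2.326 + 0.524 = 2.850.
n = 2 × (2.850 / 0.818)² = 2 × 3.484² = 2 × 12.14 = 24.3.
Round up to the next whole participant.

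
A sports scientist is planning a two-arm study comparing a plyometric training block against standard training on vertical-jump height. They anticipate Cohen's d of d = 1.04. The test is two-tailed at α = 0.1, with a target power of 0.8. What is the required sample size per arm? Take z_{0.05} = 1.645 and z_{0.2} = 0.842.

n = 12 per group

For two independent groups with equal n: n = 2·((z_{α/2} + z_β) / d)².
z_{α/2} + z_β = 1.645 + 0.842 = 2.487.
n = 2 × (2.487 / 1.04)² = 2 × 2.391² = 2 × 5.72 = 11.4.
Round up to the next whole participant.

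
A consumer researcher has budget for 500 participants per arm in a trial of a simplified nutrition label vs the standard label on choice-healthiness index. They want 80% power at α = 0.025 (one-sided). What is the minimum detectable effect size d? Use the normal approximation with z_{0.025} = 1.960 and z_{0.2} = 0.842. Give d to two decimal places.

For two independent groups of n = 500 each: d_min = (z_{α} + z_β)·√(2/n).
z-sum = 1.960 + 0.842 = 2.802.
d_min = 2.802 × √(2/500) = 2.802 × 0.0632 = 0.177.

d_min ≈ 0.18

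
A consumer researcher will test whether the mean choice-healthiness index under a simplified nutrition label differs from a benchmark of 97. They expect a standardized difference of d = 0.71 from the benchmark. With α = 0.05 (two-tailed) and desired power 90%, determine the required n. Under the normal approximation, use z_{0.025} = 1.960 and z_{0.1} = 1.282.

For a one-sample test: n = ((z_{α/2} + z_β) / d)².
z_{α/2} + z_β = 1.960 + 1.282 = 3.242.
n = (3.242 / 0.71)² = 4.566² = 20.85.
Round up.

n = 21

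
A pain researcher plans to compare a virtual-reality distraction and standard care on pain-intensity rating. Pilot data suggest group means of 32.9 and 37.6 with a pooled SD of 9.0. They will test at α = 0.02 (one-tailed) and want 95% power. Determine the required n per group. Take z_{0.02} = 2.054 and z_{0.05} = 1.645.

Cohen's d = |M₁ − M₂| / SD_pooled = |32.9 − 37.6| / 9.0 = 4.7 / 9.0 = 0.522.
For two independent groups with equal n: n = 2·((z_{α} + z_β) / d)².
z_{α} + z_β = 2.054 + 1.645 = 3.699.
n = 2 × (3.699 / 0.522)² = 2 × 7.086² = 2 × 50.21 = 100.4.
Round up to the next whole participant.

n = 101 per group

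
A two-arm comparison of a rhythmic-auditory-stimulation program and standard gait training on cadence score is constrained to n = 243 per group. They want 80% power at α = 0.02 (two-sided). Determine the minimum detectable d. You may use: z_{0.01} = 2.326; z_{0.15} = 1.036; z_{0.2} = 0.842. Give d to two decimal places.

d_min ≈ 0.29

For two independent groups of n = 243 each: d_min = (z_{α/2} + z_β)·√(2/n).
z-sum = 2.326 + 0.842 = 3.168.
d_min = 3.168 × √(2/243) = 3.168 × 0.0907 = 0.287.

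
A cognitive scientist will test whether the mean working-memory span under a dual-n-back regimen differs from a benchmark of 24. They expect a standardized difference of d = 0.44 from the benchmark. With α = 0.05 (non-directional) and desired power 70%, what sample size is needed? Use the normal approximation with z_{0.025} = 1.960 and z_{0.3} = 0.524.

For a one-sample test: n = ((z_{α/2} + z_β) / d)².
z_{α/2} + z_β = 1.960 + 0.524 = 2.484.
n = (2.484 / 0.44)² = 5.645² = 31.87.
Round up.

n = 32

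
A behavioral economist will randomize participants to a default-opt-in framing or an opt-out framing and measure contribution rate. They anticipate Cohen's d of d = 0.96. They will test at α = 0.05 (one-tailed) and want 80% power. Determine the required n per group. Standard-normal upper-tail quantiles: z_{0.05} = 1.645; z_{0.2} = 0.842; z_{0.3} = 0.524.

For two independent groups with equal n: n = 2·((z_{α} + z_β) / d)².
z_{α} + z_β = 1.645 + 0.842 = 2.487.
n = 2 × (2.487 / 0.96)² = 2 × 2.591² = 2 × 6.71 = 13.4.
Round up to the next whole participant.

n = 14 per group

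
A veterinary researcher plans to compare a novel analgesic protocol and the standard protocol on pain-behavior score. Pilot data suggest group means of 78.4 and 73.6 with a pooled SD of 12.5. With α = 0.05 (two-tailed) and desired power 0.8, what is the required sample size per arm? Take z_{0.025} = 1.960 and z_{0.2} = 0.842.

Cohen's d = |M₁ − M₂| / SD_pooled = |78.4 − 73.6| / 12.5 = 4.8 / 12.5 = 0.384.
For two independent groups with equal n: n = 2·((z_{α/2} + z_β) / d)².
z_{α/2} + z_β = 1.960 + 0.842 = 2.802.
n = 2 × (2.802 / 0.384)² = 2 × 7.297² = 2 × 53.24 = 106.5.
Round up to the next whole participant.

n = 107 per group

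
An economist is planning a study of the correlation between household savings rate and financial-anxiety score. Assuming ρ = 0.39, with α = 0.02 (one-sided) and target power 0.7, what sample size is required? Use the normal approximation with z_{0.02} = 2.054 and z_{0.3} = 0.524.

n = 43

Fisher's z: C = ½·ln((1+r)/(1−r)) = ½·ln(2.2787) = 0.4118.
n = ((z_{α} + z_β)/C)² + 3.
(2.054 + 0.524) / 0.4118 = 2.578 / 0.4118 = 6.260.
n = 6.260² + 3 = 39.19 + 3 = 42.2.
Round up.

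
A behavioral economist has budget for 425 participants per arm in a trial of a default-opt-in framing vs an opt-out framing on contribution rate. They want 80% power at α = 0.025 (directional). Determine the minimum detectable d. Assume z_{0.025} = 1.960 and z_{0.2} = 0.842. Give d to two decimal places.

d_min ≈ 0.19

For two independent groups of n = 425 each: d_min = (z_{α} + z_β)·√(2/n).
z-sum = 1.960 + 0.842 = 2.802.
d_min = 2.802 × √(2/425) = 2.802 × 0.0686 = 0.192.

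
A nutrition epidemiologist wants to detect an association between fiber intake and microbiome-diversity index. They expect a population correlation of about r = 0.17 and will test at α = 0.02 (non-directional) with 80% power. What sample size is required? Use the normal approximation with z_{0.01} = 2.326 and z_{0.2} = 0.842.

Fisher's z: C = ½·ln((1+r)/(1−r)) = ½·ln(1.4096) = 0.1717.
n = ((z_{α/2} + z_β)/C)² + 3.
(2.326 + 0.842) / 0.1717 = 3.168 / 0.1717 = 18.451.
n = 18.451² + 3 = 340.43 + 3 = 343.4.
Round up.

n = 344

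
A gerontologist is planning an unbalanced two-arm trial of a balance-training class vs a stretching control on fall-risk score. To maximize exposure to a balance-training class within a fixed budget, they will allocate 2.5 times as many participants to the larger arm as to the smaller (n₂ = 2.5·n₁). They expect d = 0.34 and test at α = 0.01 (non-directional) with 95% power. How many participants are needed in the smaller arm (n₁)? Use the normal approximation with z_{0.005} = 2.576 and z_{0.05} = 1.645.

With allocation ratio k = n₂/n₁ = 2.5, Var(x̄₁−x̄₂) = σ²(1/n₁ + 1/(k·n₁)) = σ²·(k+1)/(k·n₁).
So n₁ = (1 + 1/k)·((z_{α/2} + z_β)/d)² = 1.400 × (4.221/0.34)².
n₁ = 1.400 × 154.12 = 215.8.
Round up: n₁ = 216, giving n₂ = 2.5 × 216 = 540.

n₁ = 216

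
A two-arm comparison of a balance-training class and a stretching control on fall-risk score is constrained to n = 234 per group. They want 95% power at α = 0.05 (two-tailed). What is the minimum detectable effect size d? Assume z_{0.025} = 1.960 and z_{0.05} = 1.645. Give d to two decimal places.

For two independent groups of n = 234 each: d_min = (z_{α/2} + z_β)·√(2/n).
z-sum = 1.960 + 1.645 = 3.605.
d_min = 3.605 × √(2/234) = 3.605 × 0.0925 = 0.333.

d_min ≈ 0.33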